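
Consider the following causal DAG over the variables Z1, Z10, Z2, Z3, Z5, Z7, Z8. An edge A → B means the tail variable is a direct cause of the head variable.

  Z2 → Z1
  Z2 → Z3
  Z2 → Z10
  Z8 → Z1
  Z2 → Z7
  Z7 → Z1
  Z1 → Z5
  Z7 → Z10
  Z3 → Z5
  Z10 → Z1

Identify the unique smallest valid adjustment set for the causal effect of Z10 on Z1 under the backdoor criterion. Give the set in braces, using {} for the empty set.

Variables eligible for adjustment (non-descendants of Z10, excluding Z10 and Z1): {Z2, Z3, Z7, Z8}.
Backdoor paths from Z10 to Z1:
  P1: Z10 <- Z2 -> Z3 -> Z5 <- Z1
  P2: Z10 <- Z2 -> Z7 -> Z1
  P3: Z10 <- Z2 -> Z1
  P4: Z10 <- Z7 <- Z2 -> Z3 -> Z5 <- Z1
  P5: Z10 <- Z7 <- Z2 -> Z1
  P6: Z10 <- Z7 -> Z1
The empty set is not sufficient: P2 (Z10 <- Z2 -> Z7 -> Z1) has no collider blocking it and no conditioned non-collider, so it is open.
Try {Z2, Z7}:
  P1: blocked at fork node Z2 ∈ conditioning set.
  P2: blocked at fork node Z2 ∈ conditioning set.
  P3: blocked at fork node Z2 ∈ conditioning set.
  P4: blocked at chain node Z7 ∈ conditioning set.
  P5: blocked at chain node Z7 ∈ conditioning set.
  P6: blocked at fork node Z7 ∈ conditioning set.
{Z2, Z7} contains no descendant of Z10 and blocks every backdoor path.
Every element of {Z2, Z7} is needed (dropping Z2 leaves P3 open; dropping Z7 leaves P6 open), so no proper subset is valid.
Among all size-2 subsets of the eligible variables, only {Z2, Z7} blocks every backdoor path, so it is the unique smallest valid adjustment set.

{Z2, Z7}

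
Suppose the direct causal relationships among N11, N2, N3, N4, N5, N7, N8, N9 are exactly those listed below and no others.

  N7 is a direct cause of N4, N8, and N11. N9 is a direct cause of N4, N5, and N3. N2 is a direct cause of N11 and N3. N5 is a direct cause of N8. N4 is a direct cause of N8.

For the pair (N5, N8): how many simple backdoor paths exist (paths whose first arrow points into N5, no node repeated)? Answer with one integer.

A backdoor path from N5 to N8 is any simple undirected path whose first edge points into N5 (i.e. leaves N5 via a parent).
Parents of N5: {N9}.
Enumerating:
  P1: N5 <- N9 -> N4 <- N7 -> N8
  P2: N5 <- N9 -> N4 -> N8
  P3: N5 <- N9 -> N3 <- N2 -> N11 <- N7 -> N4 -> N8
  P4: N5 <- N9 -> N3 <- N2 -> N11 <- N7 -> N8
That exhausts the simple backdoor paths. Count: 4.

4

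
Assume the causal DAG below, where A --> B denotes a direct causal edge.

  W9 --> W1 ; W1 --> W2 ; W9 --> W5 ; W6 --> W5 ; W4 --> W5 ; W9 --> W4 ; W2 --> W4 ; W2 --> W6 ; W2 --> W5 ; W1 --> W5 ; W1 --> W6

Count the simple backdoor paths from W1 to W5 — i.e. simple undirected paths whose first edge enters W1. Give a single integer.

A backdoor path from W1 to W5 is any simple undirected path whose first edge points into W1 (i.e. leaves W1 via a parent).
Parents of W1: {W9}.
Enumerating:
  P1: W1 <- W9 -> W4 <- W2 -> W6 -> W5
  P2: W1 <- W9 -> W4 <- W2 -> W5
  P3: W1 <- W9 -> W4 -> W5
  P4: W1 <- W9 -> W5
That exhausts the simple backdoor paths. Count: 4.

4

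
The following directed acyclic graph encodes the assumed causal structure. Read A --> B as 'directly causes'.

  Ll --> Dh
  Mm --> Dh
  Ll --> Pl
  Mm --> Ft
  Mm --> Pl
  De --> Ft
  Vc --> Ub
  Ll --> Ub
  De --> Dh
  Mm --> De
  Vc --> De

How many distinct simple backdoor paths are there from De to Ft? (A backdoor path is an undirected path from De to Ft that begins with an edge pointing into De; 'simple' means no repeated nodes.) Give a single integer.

A backdoor path from De to Ft is any simple undirected path whose first edge points into De (i.e. leaves De via a parent).
Parents of De: {Mm, Vc}.
Enumerating:
  P1: De <- Vc -> Ub <- Ll -> Pl <- Mm -> Ft
  P2: De <- Vc -> Ub <- Ll -> Dh <- Mm -> Ft
  P3: De <- Mm -> Ft
That exhausts the simple backdoor paths. Count: 3.

3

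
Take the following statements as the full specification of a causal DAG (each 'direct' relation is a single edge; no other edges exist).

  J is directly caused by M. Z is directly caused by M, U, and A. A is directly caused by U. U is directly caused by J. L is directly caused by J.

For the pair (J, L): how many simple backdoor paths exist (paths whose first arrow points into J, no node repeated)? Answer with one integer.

0

A backdoor path from J to L is any simple undirected path whose first edge points into J (i.e. leaves J via a parent).
Parents of J: {M}.
No simple path from any parent of J reaches L without revisiting J, so there are no backdoor paths.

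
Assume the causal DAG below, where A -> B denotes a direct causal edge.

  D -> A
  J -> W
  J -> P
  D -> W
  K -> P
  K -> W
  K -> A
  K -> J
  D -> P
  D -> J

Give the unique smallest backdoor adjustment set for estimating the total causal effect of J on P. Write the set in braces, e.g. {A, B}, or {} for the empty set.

Variables eligible for adjustment (non-descendants of J, excluding J and P): {A, D, K}.
Backdoor paths from J to P:
  P1: J <- K -> W <- D -> P
  P2: J <- K -> P
  P3: J <- K -> A <- D -> P
  P4: J <- D -> W <- K -> P
  P5: J <- D -> P
  P6: J <- D -> A <- K -> P
The empty set is not sufficient: P2 (J <- K -> P) has no collider blocking it and no conditioned non-collider, so it is open.
Try {D, K}:
  P1: blocked at fork node K ∈ conditioning set.
  P2: blocked at fork node K ∈ conditioning set.
  P3: blocked at fork node K ∈ conditioning set.
  P4: blocked at fork node D ∈ conditioning set.
  P5: blocked at fork node D ∈ conditioning set.
  P6: blocked at fork node D ∈ conditioning set.
{D, K} contains no descendant of J and blocks every backdoor path.
Every element of {D, K} is needed (dropping D leaves P5 open; dropping K leaves P2 open), so no proper subset is valid.
Among all size-2 subsets of the eligible variables, only {D, K} blocks every backdoor path, so it is the unique smallest valid adjustment set.

{D, K}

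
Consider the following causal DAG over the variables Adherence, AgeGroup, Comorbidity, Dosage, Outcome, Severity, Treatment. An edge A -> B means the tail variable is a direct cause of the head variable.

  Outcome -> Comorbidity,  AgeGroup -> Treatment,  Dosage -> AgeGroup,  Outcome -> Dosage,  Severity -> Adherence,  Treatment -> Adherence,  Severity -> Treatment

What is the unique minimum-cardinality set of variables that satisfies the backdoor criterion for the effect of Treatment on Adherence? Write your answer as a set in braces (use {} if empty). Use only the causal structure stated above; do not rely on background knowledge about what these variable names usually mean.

{Severity}

Variables eligible for adjustment (non-descendants of Treatment, excluding Treatment and Adherence): {AgeGroup, Comorbidity, Dosage, Outcome, Severity}.
Backdoor paths from Treatment to Adherence:
  P1: Treatment <- Severity -> Adherence
The empty set is not sufficient: P1 (Treatment <- Severity -> Adherence) has no collider blocking it and no conditioned non-collider, so it is open.
Try {Severity}:
  P1: blocked at fork node Severity ∈ conditioning set.
{Severity} contains no descendant of Treatment and blocks every backdoor path.
No other singleton works — e.g. {Outcome} leaves P1 open — so {Severity} is the unique smallest valid adjustment set.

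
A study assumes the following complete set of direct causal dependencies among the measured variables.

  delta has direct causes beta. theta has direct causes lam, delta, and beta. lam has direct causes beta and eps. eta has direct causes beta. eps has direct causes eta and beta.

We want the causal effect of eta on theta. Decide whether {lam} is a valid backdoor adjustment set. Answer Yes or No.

No

Backdoor paths from eta to theta (paths whose first edge points into eta):
  P1: eta <- beta -> eps -> lam -> theta
  P2: eta <- beta -> delta -> theta
  P3: eta <- beta -> lam -> theta
  P4: eta <- beta -> theta
Condition 1 (no descendant of eta in the set): FAILS — lam is a descendant of eta.
Condition 2 (every backdoor path blocked by {lam}):
  P1: blocked at chain node lam ∈ conditioning set.
  P2: open — no interior node is in the conditioning set.
  P3: blocked at chain node lam ∈ conditioning set.
  P4: open — no interior node is in the conditioning set.
{lam} does not satisfy the backdoor criterion.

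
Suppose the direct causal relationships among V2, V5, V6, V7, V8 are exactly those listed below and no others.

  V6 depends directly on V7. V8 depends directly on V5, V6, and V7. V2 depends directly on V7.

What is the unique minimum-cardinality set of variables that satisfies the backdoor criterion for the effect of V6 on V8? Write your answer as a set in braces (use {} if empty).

{V7}

Variables eligible for adjustment (non-descendants of V6, excluding V6 and V8): {V2, V5, V7}.
Backdoor paths from V6 to V8:
  P1: V6 <- V7 -> V8
The empty set is not sufficient: P1 (V6 <- V7 -> V8) has no collider blocking it and no conditioned non-collider, so it is open.
Try {V7}:
  P1: blocked at fork node V7 ∈ conditioning set.
{V7} contains no descendant of V6 and blocks every backdoor path.
No other singleton works — e.g. {V5} leaves P1 open — so {V7} is the unique smallest valid adjustment set.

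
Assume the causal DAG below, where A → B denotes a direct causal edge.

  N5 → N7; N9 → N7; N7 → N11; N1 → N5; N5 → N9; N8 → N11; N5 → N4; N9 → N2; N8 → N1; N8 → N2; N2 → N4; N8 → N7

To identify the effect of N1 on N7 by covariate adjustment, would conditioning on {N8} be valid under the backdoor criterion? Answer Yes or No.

Backdoor paths from N1 to N7 (paths whose first edge points into N1):
  P1: N1 <- N8 -> N2 <- N9 <- N5 -> N7
  P2: N1 <- N8 -> N2 <- N9 -> N7
  P3: N1 <- N8 -> N2 -> N4 <- N5 -> N9 -> N7
  P4: N1 <- N8 -> N2 -> N4 <- N5 -> N7
  P5: N1 <- N8 -> N7
  P6: N1 <- N8 -> N11 <- N7
Condition 1 (no descendant of N1 in the set): holds — descendants of N1 are {N11, N2, N4, N5, N7, N9}; none are in {N8}.
Condition 2 (every backdoor path blocked by {N8}):
  P1: blocked at fork node N8 ∈ conditioning set.
  P2: blocked at fork node N8 ∈ conditioning set.
  P3: blocked at fork node N8 ∈ conditioning set.
  P4: blocked at fork node N8 ∈ conditioning set.
  P5: blocked at fork node N8 ∈ conditioning set.
  P6: blocked at fork node N8 ∈ conditioning set.
{N8} satisfies the backdoor criterion.

Yes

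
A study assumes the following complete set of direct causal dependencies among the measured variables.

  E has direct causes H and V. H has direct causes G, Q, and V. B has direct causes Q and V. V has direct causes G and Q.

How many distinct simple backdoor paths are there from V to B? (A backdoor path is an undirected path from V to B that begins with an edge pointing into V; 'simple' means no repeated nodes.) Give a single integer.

2

A backdoor path from V to B is any simple undirected path whose first edge points into V (i.e. leaves V via a parent).
Parents of V: {G, Q}.
Enumerating:
  P1: V <- Q -> B
  P2: V <- G -> H <- Q -> B
That exhausts the simple backdoor paths. Count: 2.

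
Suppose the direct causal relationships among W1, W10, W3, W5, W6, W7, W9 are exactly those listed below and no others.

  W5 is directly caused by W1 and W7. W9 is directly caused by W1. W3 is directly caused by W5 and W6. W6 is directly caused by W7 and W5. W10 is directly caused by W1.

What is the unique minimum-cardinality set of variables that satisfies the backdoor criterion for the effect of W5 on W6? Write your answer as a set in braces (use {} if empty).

Variables eligible for adjustment (non-descendants of W5, excluding W5 and W6): {W1, W10, W7, W9}.
Backdoor paths from W5 to W6:
  P1: W5 <- W7 -> W6
The empty set is not sufficient: P1 (W5 <- W7 -> W6) has no collider blocking it and no conditioned non-collider, so it is open.
Try {W7}:
  P1: blocked at fork node W7 ∈ conditioning set.
{W7} contains no descendant of W5 and blocks every backdoor path.
No other singleton works — e.g. {W1} leaves P1 open — so {W7} is the unique smallest valid adjustment set.

{W7}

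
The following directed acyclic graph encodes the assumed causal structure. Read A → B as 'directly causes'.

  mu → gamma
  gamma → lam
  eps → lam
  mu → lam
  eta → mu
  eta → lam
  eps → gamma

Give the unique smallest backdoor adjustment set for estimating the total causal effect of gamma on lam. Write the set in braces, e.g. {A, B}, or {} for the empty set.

{eps, mu}

Variables eligible for adjustment (non-descendants of gamma, excluding gamma and lam): {eps, eta, mu}.
Backdoor paths from gamma to lam:
  P1: gamma <- eps -> lam
  P2: gamma <- mu <- eta -> lam
  P3: gamma <- mu -> lam
The empty set is not sufficient: P1 (gamma <- eps -> lam) has no collider blocking it and no conditioned non-collider, so it is open.
Try {eps, mu}:
  P1: blocked at fork node eps ∈ conditioning set.
  P2: blocked at chain node mu ∈ conditioning set.
  P3: blocked at fork node mu ∈ conditioning set.
{eps, mu} contains no descendant of gamma and blocks every backdoor path.
Every element of {eps, mu} is needed (dropping eps leaves P1 open; dropping mu leaves P2 open), so no proper subset is valid.
Among all size-2 subsets of the eligible variables, only {eps, mu} blocks every backdoor path, so it is the unique smallest valid adjustment set.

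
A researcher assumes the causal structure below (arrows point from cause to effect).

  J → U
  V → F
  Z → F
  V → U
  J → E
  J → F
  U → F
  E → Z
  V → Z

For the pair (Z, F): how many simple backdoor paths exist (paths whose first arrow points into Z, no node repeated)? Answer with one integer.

A backdoor path from Z to F is any simple undirected path whose first edge points into Z (i.e. leaves Z via a parent).
Parents of Z: {E, V}.
Enumerating:
  P1: Z <- V -> U <- J -> F
  P2: Z <- V -> U -> F
  P3: Z <- V -> F
  P4: Z <- E <- J -> U <- V -> F
  P5: Z <- E <- J -> U -> F
  P6: Z <- E <- J -> F
That exhausts the simple backdoor paths. Count: 6.

6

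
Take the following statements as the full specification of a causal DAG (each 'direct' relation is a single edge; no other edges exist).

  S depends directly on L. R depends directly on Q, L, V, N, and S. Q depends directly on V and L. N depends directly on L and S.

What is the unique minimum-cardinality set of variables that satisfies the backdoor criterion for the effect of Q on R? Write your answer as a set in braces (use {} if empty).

{L, V}

Variables eligible for adjustment (non-descendants of Q, excluding Q and R): {L, N, S, V}.
Backdoor paths from Q to R:
  P1: Q <- L -> S -> N -> R
  P2: Q <- L -> S -> R
  P3: Q <- L -> N <- S -> R
  P4: Q <- L -> N -> R
  P5: Q <- L -> R
  P6: Q <- V -> R
The empty set is not sufficient: P1 (Q <- L -> S -> N -> R) has no collider blocking it and no conditioned non-collider, so it is open.
Try {L, V}:
  P1: blocked at fork node L ∈ conditioning set.
  P2: blocked at fork node L ∈ conditioning set.
  P3: blocked at fork node L ∈ conditioning set.
  P4: blocked at fork node L ∈ conditioning set.
  P5: blocked at fork node L ∈ conditioning set.
  P6: blocked at fork node V ∈ conditioning set.
{L, V} contains no descendant of Q and blocks every backdoor path.
Every element of {L, V} is needed (dropping L leaves P1 open; dropping V leaves P6 open), so no proper subset is valid.
Among all size-2 subsets of the eligible variables, only {L, V} blocks every backdoor path, so it is the unique smallest valid adjustment set.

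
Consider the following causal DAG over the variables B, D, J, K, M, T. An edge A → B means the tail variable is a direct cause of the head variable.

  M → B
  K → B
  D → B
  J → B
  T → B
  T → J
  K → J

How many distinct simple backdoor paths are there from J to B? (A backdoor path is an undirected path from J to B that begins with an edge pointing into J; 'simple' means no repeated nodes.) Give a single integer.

A backdoor path from J to B is any simple undirected path whose first edge points into J (i.e. leaves J via a parent).
Parents of J: {K, T}.
Enumerating:
  P1: J <- K -> B
  P2: J <- T -> B
That exhausts the simple backdoor paths. Count: 2.

2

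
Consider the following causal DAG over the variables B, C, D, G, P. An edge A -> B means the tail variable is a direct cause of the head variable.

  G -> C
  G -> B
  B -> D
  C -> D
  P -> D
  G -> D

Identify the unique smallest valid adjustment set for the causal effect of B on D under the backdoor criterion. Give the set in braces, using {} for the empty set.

Variables eligible for adjustment (non-descendants of B, excluding B and D): {C, G, P}.
Backdoor paths from B to D:
  P1: B <- G -> C -> D
  P2: B <- G -> D
The empty set is not sufficient: P1 (B <- G -> C -> D) has no collider blocking it and no conditioned non-collider, so it is open.
Try {G}:
  P1: blocked at fork node G ∈ conditioning set.
  P2: blocked at fork node G ∈ conditioning set.
{G} contains no descendant of B and blocks every backdoor path.
No other singleton works — e.g. {P} leaves P1 open — so {G} is the unique smallest valid adjustment set.

{G}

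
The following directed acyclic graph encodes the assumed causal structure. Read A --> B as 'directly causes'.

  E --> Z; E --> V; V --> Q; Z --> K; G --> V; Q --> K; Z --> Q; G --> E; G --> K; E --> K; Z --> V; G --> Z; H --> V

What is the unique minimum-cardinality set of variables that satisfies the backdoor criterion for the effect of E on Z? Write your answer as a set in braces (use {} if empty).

Variables eligible for adjustment (non-descendants of E, excluding E and Z): {G, H}.
Backdoor paths from E to Z:
  P1: E <- G -> Z
  P2: E <- G -> V <- Z
  P3: E <- G -> V -> Q <- Z
  P4: E <- G -> V -> Q -> K <- Z
  P5: E <- G -> K <- Z
  P6: E <- G -> K <- Q <- Z
  P7: E <- G -> K <- Q <- V <- Z
The empty set is not sufficient: P1 (E <- G -> Z) has no collider blocking it and no conditioned non-collider, so it is open.
Try {G}:
  P1: blocked at fork node G ∈ conditioning set.
  P2: blocked at fork node G ∈ conditioning set.
  P3: blocked at fork node G ∈ conditioning set.
  P4: blocked at fork node G ∈ conditioning set.
  P5: blocked at fork node G ∈ conditioning set.
  P6: blocked at fork node G ∈ conditioning set.
  P7: blocked at fork node G ∈ conditioning set.
{G} contains no descendant of E and blocks every backdoor path.
No other singleton works — e.g. {H} leaves P1 open — so {G} is the unique smallest valid adjustment set.

{G}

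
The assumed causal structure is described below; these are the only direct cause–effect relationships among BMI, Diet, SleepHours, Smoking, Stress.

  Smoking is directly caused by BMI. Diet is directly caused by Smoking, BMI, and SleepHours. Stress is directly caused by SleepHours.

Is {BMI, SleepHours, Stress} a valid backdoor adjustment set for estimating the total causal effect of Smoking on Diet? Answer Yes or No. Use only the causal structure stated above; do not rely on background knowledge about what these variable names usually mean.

Yes

Backdoor paths from Smoking to Diet (paths whose first edge points into Smoking):
  P1: Smoking <- BMI -> Diet
Condition 1 (no descendant of Smoking in the set): holds — descendants of Smoking are {Diet}; none are in {BMI, SleepHours, Stress}.
Condition 2 (every backdoor path blocked by {BMI, SleepHours, Stress}):
  P1: blocked at fork node BMI ∈ conditioning set.
{BMI, SleepHours, Stress} satisfies the backdoor criterion.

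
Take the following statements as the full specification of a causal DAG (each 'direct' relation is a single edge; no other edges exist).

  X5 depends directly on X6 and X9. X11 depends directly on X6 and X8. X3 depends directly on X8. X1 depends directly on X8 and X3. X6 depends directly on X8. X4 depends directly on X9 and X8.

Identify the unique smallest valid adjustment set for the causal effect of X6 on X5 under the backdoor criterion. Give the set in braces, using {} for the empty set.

{}

Variables eligible for adjustment (non-descendants of X6, excluding X6 and X5): {X1, X3, X4, X8, X9}.
Backdoor paths from X6 to X5:
  P1: X6 <- X8 -> X4 <- X9 -> X5
Each backdoor path contains an unconditioned collider, so every path is already blocked with the empty conditioning set:
  P1: blocked at collider X4 (neither it nor any descendant is in the conditioning set).
The empty set is therefore the unique smallest valid set.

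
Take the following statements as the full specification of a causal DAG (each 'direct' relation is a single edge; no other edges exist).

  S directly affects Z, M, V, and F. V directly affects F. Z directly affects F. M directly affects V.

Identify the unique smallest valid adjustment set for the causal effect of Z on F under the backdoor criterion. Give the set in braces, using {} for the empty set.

{S}

Variables eligible for adjustment (non-descendants of Z, excluding Z and F): {M, S, V}.
Backdoor paths from Z to F:
  P1: Z <- S -> M -> V -> F
  P2: Z <- S -> V -> F
  P3: Z <- S -> F
The empty set is not sufficient: P1 (Z <- S -> M -> V -> F) has no collider blocking it and no conditioned non-collider, so it is open.
Try {S}:
  P1: blocked at fork node S ∈ conditioning set.
  P2: blocked at fork node S ∈ conditioning set.
  P3: blocked at fork node S ∈ conditioning set.
{S} contains no descendant of Z and blocks every backdoor path.
No other singleton works — e.g. {M} leaves P2 open — so {S} is the unique smallest valid adjustment set.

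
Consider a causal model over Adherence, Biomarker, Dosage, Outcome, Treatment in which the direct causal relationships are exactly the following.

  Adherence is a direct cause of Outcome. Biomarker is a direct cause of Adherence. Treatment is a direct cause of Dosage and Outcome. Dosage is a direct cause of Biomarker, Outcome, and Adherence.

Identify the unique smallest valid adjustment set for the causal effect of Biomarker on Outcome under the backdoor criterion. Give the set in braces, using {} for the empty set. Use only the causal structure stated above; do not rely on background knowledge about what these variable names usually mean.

{Dosage}

Variables eligible for adjustment (non-descendants of Biomarker, excluding Biomarker and Outcome): {Dosage, Treatment}.
Backdoor paths from Biomarker to Outcome:
  P1: Biomarker <- Dosage <- Treatment -> Outcome
  P2: Biomarker <- Dosage -> Adherence -> Outcome
  P3: Biomarker <- Dosage -> Outcome
The empty set is not sufficient: P1 (Biomarker <- Dosage <- Treatment -> Outcome) has no collider blocking it and no conditioned non-collider, so it is open.
Try {Dosage}:
  P1: blocked at chain node Dosage ∈ conditioning set.
  P2: blocked at fork node Dosage ∈ conditioning set.
  P3: blocked at fork node Dosage ∈ conditioning set.
{Dosage} contains no descendant of Biomarker and blocks every backdoor path.
No other singleton works — e.g. {Treatment} leaves P2 open — so {Dosage} is the unique smallest valid adjustment set.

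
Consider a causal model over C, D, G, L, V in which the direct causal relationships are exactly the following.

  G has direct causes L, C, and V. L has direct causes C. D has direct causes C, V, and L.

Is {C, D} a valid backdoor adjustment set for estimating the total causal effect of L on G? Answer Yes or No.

No

Backdoor paths from L to G (paths whose first edge points into L):
  P1: L <- C -> G
  P2: L <- C -> D <- V -> G
Condition 1 (no descendant of L in the set): FAILS — D is a descendant of L.
Condition 2 (every backdoor path blocked by {C, D}):
  P1: blocked at fork node C ∈ conditioning set.
  P2: blocked at fork node C ∈ conditioning set.
{C, D} does not satisfy the backdoor criterion.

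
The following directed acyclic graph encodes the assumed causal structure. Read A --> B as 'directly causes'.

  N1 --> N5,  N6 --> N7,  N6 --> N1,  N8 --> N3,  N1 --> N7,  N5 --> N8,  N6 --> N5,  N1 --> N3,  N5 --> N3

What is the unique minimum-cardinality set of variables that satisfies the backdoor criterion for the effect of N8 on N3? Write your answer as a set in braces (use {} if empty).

Variables eligible for adjustment (non-descendants of N8, excluding N8 and N3): {N1, N5, N6, N7}.
Backdoor paths from N8 to N3:
  P1: N8 <- N5 <- N6 -> N1 -> N3
  P2: N8 <- N5 <- N6 -> N7 <- N1 -> N3
  P3: N8 <- N5 <- N1 -> N3
  P4: N8 <- N5 -> N3
The empty set is not sufficient: P1 (N8 <- N5 <- N6 -> N1 -> N3) has no collider blocking it and no conditioned non-collider, so it is open.
Try {N5}:
  P1: blocked at chain node N5 ∈ conditioning set.
  P2: blocked at chain node N5 ∈ conditioning set.
  P3: blocked at chain node N5 ∈ conditioning set.
  P4: blocked at fork node N5 ∈ conditioning set.
{N5} contains no descendant of N8 and blocks every backdoor path.
No other singleton works — e.g. {N6} leaves P3 open — so {N5} is the unique smallest valid adjustment set.

{N5}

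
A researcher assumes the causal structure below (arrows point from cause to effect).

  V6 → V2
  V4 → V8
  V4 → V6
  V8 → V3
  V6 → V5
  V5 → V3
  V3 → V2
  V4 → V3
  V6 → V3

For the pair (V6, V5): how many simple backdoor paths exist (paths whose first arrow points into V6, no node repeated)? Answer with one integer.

2

A backdoor path from V6 to V5 is any simple undirected path whose first edge points into V6 (i.e. leaves V6 via a parent).
Parents of V6: {V4}.
Enumerating:
  P1: V6 <- V4 -> V8 -> V3 <- V5
  P2: V6 <- V4 -> V3 <- V5
That exhausts the simple backdoor paths. Count: 2.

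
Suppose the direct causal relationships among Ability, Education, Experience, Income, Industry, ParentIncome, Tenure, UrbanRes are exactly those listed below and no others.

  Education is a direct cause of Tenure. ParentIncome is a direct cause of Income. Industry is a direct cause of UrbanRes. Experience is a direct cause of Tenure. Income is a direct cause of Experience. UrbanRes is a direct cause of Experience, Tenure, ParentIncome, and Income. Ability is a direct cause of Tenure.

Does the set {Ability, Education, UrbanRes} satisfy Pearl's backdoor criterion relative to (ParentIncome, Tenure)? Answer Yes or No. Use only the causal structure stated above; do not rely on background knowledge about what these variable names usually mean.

Backdoor paths from ParentIncome to Tenure (paths whose first edge points into ParentIncome):
  P1: ParentIncome <- UrbanRes -> Income -> Experience -> Tenure
  P2: ParentIncome <- UrbanRes -> Experience -> Tenure
  P3: ParentIncome <- UrbanRes -> Tenure
Condition 1 (no descendant of ParentIncome in the set): holds — descendants of ParentIncome are {Experience, Income, Tenure}; none are in {Ability, Education, UrbanRes}.
Condition 2 (every backdoor path blocked by {Ability, Education, UrbanRes}):
  P1: blocked at fork node UrbanRes ∈ conditioning set.
  P2: blocked at fork node UrbanRes ∈ conditioning set.
  P3: blocked at fork node UrbanRes ∈ conditioning set.
{Ability, Education, UrbanRes} satisfies the backdoor criterion.

Yes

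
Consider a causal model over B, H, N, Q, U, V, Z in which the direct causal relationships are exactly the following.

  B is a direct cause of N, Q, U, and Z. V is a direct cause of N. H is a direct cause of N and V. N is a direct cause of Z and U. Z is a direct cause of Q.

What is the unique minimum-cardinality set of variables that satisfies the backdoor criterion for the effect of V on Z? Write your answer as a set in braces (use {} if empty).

Variables eligible for adjustment (non-descendants of V, excluding V and Z): {B, H}.
Backdoor paths from V to Z:
  P1: V <- H -> N <- B -> Z
  P2: V <- H -> N <- B -> Q <- Z
  P3: V <- H -> N -> Z
  P4: V <- H -> N -> U <- B -> Z
  P5: V <- H -> N -> U <- B -> Q <- Z
The empty set is not sufficient: P3 (V <- H -> N -> Z) has no collider blocking it and no conditioned non-collider, so it is open.
Try {H}:
  P1: blocked at fork node H ∈ conditioning set.
  P2: blocked at fork node H ∈ conditioning set.
  P3: blocked at fork node H ∈ conditioning set.
  P4: blocked at fork node H ∈ conditioning set.
  P5: blocked at fork node H ∈ conditioning set.
{H} contains no descendant of V and blocks every backdoor path.
No other singleton works — e.g. {B} leaves P3 open — so {H} is the unique smallest valid adjustment set.

{H}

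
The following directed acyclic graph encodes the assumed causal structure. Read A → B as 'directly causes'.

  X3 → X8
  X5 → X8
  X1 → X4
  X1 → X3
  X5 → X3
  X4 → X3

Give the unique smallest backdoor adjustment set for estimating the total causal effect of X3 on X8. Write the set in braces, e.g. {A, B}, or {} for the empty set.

Variables eligible for adjustment (non-descendants of X3, excluding X3 and X8): {X1, X4, X5}.
Backdoor paths from X3 to X8:
  P1: X3 <- X5 -> X8
The empty set is not sufficient: P1 (X3 <- X5 -> X8) has no collider blocking it and no conditioned non-collider, so it is open.
Try {X5}:
  P1: blocked at fork node X5 ∈ conditioning set.
{X5} contains no descendant of X3 and blocks every backdoor path.
No other singleton works — e.g. {X1} leaves P1 open — so {X5} is the unique smallest valid adjustment set.

{X5}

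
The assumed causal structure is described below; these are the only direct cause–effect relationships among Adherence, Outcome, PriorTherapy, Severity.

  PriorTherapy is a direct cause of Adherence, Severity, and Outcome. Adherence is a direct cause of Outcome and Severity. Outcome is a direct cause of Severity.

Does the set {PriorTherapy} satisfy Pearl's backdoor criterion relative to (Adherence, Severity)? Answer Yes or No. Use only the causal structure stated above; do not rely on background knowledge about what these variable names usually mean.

Yes

Backdoor paths from Adherence to Severity (paths whose first edge points into Adherence):
  P1: Adherence <- PriorTherapy -> Outcome -> Severity
  P2: Adherence <- PriorTherapy -> Severity
Condition 1 (no descendant of Adherence in the set): holds — descendants of Adherence are {Outcome, Severity}; none are in {PriorTherapy}.
Condition 2 (every backdoor path blocked by {PriorTherapy}):
  P1: blocked at fork node PriorTherapy ∈ conditioning set.
  P2: blocked at fork node PriorTherapy ∈ conditioning set.
{PriorTherapy} satisfies the backdoor criterion.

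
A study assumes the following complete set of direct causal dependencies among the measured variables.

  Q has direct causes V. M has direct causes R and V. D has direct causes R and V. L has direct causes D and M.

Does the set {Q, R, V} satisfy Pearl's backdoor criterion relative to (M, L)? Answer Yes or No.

Yes

Backdoor paths from M to L (paths whose first edge points into M):
  P1: M <- V -> D -> L
  P2: M <- R -> D -> L
Condition 1 (no descendant of M in the set): holds — descendants of M are {L}; none are in {Q, R, V}.
Condition 2 (every backdoor path blocked by {Q, R, V}):
  P1: blocked at fork node V ∈ conditioning set.
  P2: blocked at fork node R ∈ conditioning set.
{Q, R, V} satisfies the backdoor criterion.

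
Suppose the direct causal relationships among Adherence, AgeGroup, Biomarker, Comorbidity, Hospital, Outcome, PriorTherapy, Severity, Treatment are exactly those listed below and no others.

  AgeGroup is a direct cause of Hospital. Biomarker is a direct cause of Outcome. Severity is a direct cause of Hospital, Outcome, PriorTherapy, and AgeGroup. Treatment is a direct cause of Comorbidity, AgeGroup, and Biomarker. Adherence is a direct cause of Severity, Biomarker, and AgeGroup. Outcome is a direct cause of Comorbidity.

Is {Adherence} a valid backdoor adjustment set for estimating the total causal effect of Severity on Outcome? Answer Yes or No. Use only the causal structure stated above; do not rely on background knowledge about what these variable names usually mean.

Yes

Backdoor paths from Severity to Outcome (paths whose first edge points into Severity):
  P1: Severity <- Adherence -> Biomarker <- Treatment -> Comorbidity <- Outcome
  P2: Severity <- Adherence -> Biomarker -> Outcome
  P3: Severity <- Adherence -> AgeGroup <- Treatment -> Biomarker -> Outcome
  P4: Severity <- Adherence -> AgeGroup <- Treatment -> Comorbidity <- Outcome
Condition 1 (no descendant of Severity in the set): holds — descendants of Severity are {AgeGroup, Comorbidity, Hospital, Outcome, PriorTherapy}; none are in {Adherence}.
Condition 2 (every backdoor path blocked by {Adherence}):
  P1: blocked at fork node Adherence ∈ conditioning set.
  P2: blocked at fork node Adherence ∈ conditioning set.
  P3: blocked at fork node Adherence ∈ conditioning set.
  P4: blocked at fork node Adherence ∈ conditioning set.
{Adherence} satisfies the backdoor criterion.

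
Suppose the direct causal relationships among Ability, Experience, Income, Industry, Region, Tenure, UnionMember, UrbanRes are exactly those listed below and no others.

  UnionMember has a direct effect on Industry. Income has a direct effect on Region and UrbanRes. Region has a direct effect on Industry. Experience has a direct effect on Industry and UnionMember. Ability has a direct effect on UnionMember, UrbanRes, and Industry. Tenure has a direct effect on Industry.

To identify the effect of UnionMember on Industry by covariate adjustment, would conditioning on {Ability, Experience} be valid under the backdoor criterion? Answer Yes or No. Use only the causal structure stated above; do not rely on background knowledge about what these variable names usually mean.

Backdoor paths from UnionMember to Industry (paths whose first edge points into UnionMember):
  P1: UnionMember <- Ability -> UrbanRes <- Income -> Region -> Industry
  P2: UnionMember <- Ability -> Industry
  P3: UnionMember <- Experience -> Industry
Condition 1 (no descendant of UnionMember in the set): holds — descendants of UnionMember are {Industry}; none are in {Ability, Experience}.
Condition 2 (every backdoor path blocked by {Ability, Experience}):
  P1: blocked at fork node Ability ∈ conditioning set.
  P2: blocked at fork node Ability ∈ conditioning set.
  P3: blocked at fork node Experience ∈ conditioning set.
{Ability, Experience} satisfies the backdoor criterion.

Yes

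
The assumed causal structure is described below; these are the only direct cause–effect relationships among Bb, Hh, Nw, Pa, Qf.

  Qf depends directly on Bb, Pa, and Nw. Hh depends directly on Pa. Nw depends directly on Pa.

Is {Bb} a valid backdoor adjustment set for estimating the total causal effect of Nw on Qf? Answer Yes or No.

Backdoor paths from Nw to Qf (paths whose first edge points into Nw):
  P1: Nw <- Pa -> Qf
Condition 1 (no descendant of Nw in the set): holds — descendants of Nw are {Qf}; none are in {Bb}.
Condition 2 (every backdoor path blocked by {Bb}):
  P1: open — no interior node is in the conditioning set.
{Bb} does not satisfy the backdoor criterion.

No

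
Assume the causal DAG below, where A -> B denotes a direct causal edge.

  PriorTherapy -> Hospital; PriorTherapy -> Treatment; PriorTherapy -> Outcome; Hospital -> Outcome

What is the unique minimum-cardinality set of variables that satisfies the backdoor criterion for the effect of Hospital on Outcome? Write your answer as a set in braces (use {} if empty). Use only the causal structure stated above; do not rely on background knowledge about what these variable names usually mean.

Variables eligible for adjustment (non-descendants of Hospital, excluding Hospital and Outcome): {PriorTherapy, Treatment}.
Backdoor paths from Hospital to Outcome:
  P1: Hospital <- PriorTherapy -> Outcome
The empty set is not sufficient: P1 (Hospital <- PriorTherapy -> Outcome) has no collider blocking it and no conditioned non-collider, so it is open.
Try {PriorTherapy}:
  P1: blocked at fork node PriorTherapy ∈ conditioning set.
{PriorTherapy} contains no descendant of Hospital and blocks every backdoor path.
No other singleton works — e.g. {Treatment} leaves P1 open — so {PriorTherapy} is the unique smallest valid adjustment set.

{PriorTherapy}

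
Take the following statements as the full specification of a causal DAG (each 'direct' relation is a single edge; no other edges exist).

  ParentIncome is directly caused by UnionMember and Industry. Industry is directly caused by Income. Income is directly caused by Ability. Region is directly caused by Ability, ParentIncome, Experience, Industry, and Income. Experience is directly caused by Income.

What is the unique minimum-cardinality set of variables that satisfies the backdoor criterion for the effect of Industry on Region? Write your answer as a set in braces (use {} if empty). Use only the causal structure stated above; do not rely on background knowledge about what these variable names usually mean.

{Income}

Variables eligible for adjustment (non-descendants of Industry, excluding Industry and Region): {Ability, Experience, Income, UnionMember}.
Backdoor paths from Industry to Region:
  P1: Industry <- Income <- Ability -> Region
  P2: Industry <- Income -> Experience -> Region
  P3: Industry <- Income -> Region
The empty set is not sufficient: P1 (Industry <- Income <- Ability -> Region) has no collider blocking it and no conditioned non-collider, so it is open.
Try {Income}:
  P1: blocked at chain node Income ∈ conditioning set.
  P2: blocked at fork node Income ∈ conditioning set.
  P3: blocked at fork node Income ∈ conditioning set.
{Income} contains no descendant of Industry and blocks every backdoor path.
No other singleton works — e.g. {Ability} leaves P2 open — so {Income} is the unique smallest valid adjustment set.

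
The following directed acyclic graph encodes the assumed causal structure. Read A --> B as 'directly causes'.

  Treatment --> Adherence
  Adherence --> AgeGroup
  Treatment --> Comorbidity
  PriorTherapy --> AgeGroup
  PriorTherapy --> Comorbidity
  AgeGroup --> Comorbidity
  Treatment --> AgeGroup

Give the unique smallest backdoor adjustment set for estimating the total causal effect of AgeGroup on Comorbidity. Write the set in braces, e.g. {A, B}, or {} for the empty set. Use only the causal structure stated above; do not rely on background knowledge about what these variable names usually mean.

{PriorTherapy, Treatment}

Variables eligible for adjustment (non-descendants of AgeGroup, excluding AgeGroup and Comorbidity): {Adherence, PriorTherapy, Treatment}.
Backdoor paths from AgeGroup to Comorbidity:
  P1: AgeGroup <- Treatment -> Comorbidity
  P2: AgeGroup <- Adherence <- Treatment -> Comorbidity
  P3: AgeGroup <- PriorTherapy -> Comorbidity
The empty set is not sufficient: P1 (AgeGroup <- Treatment -> Comorbidity) has no collider blocking it and no conditioned non-collider, so it is open.
Try {PriorTherapy, Treatment}:
  P1: blocked at fork node Treatment ∈ conditioning set.
  P2: blocked at fork node Treatment ∈ conditioning set.
  P3: blocked at fork node PriorTherapy ∈ conditioning set.
{PriorTherapy, Treatment} contains no descendant of AgeGroup and blocks every backdoor path.
Every element of {PriorTherapy, Treatment} is needed (dropping PriorTherapy leaves P3 open; dropping Treatment leaves P1 open), so no proper subset is valid.
Among all size-2 subsets of the eligible variables, only {PriorTherapy, Treatment} blocks every backdoor path, so it is the unique smallest valid adjustment set.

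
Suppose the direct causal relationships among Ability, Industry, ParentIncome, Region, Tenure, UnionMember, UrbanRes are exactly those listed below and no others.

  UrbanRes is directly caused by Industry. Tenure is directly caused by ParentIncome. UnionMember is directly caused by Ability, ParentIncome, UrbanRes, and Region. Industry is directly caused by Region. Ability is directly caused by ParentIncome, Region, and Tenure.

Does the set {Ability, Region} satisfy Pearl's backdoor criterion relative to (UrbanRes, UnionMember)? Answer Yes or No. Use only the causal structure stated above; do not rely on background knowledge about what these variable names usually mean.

Yes

Backdoor paths from UrbanRes to UnionMember (paths whose first edge points into UrbanRes):
  P1: UrbanRes <- Industry <- Region -> Ability <- ParentIncome -> UnionMember
  P2: UrbanRes <- Industry <- Region -> Ability <- Tenure <- ParentIncome -> UnionMember
  P3: UrbanRes <- Industry <- Region -> Ability -> UnionMember
  P4: UrbanRes <- Industry <- Region -> UnionMember
Condition 1 (no descendant of UrbanRes in the set): holds — descendants of UrbanRes are {UnionMember}; none are in {Ability, Region}.
Condition 2 (every backdoor path blocked by {Ability, Region}):
  P1: blocked at fork node Region ∈ conditioning set.
  P2: blocked at fork node Region ∈ conditioning set.
  P3: blocked at fork node Region ∈ conditioning set.
  P4: blocked at fork node Region ∈ conditioning set.
{Ability, Region} satisfies the backdoor criterion.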